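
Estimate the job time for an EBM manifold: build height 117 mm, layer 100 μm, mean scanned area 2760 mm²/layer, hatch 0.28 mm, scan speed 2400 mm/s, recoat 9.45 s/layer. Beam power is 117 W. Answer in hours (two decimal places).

Layers = ⌈117/0.1⌉ = 1170.
Scan path per layer = 2760 / 0.28 = 9857.1 mm.
Scan time per layer: 9857.1 / 2400 → 4.1071 s.
Per-layer time = 4.1071 + 9.45, so 13.5571 s.
1170 layers × 13.5571 s/layer = 15861.807 s, i.e. 4.41 hours.

4.41 hours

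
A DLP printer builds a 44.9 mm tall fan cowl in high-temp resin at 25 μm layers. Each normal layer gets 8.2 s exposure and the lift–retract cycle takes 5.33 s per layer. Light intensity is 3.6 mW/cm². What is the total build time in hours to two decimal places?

6.75 hours

Number of layers: 44.9 / 0.025 → 1796 (rounded up).
Each layer takes: 8.2 + 5.33 → 13.53 s.
Total = 1796 × 13.53 = 24299.88 s = 6.75 hours.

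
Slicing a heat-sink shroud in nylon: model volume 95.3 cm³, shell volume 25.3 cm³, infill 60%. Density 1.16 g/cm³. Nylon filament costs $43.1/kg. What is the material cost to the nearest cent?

$3.36

Volume inside the shell: 95.3 − 25.3 → 70 cm³.
Deposited infill = 0.60 × 70, so 42 cm³.
Total printed volume = 25.3 + 42 = 67.3 cm³.
Mass = 67.3 × 1.16, so 78.068 g.
Cost = 78.068 g / 1000 × $43.1/kg = $3.36.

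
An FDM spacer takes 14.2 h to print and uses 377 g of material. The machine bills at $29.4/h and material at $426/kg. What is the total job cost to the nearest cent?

Machine-time cost = 29.4 × 14.2, so $417.48.
Feedstock cost = 426 × 377/1000, so $160.602.
Total = 417.48 + 160.602 = 578.082 ≈ $578.08.

$578.08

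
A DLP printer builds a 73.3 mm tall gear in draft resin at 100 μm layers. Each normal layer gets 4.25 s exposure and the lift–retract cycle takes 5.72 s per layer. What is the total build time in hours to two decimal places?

2.03 hours

Layers = ⌈73.3/0.1⌉ = 733.
Cycle time = 4.25 + 5.72, so 9.97 s.
Build time: 733 × 9.97 s = 7308.01 s, i.e. 2.03 hours.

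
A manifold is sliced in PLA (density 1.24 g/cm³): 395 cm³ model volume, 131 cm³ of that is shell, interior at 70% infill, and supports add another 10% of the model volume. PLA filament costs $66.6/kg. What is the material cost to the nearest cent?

$29.34

Interior volume = 395 − 131 = 264 cm³.
Infill volume = 0.70 × 264 = 184.8 cm³.
Support = 0.10 × 395, so 39.5 cm³.
Deposited volume: 131 + 184.8 + 39.5 → 355.3 cm³.
Mass: 355.3 × 1.24 → 440.572 g.
At $66.6/kg: 440.572/1000 × 66.6 = $29.34.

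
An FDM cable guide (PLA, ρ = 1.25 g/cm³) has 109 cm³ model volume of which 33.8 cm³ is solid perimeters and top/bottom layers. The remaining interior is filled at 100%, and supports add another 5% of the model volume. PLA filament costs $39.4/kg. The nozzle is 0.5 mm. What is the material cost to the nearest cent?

Volume inside the shell: 109 − 33.8 → 75.2 cm³.
Infill deposited: 1.00 × 75.2 → 75.2 cm³.
Support = 0.05 × 109 = 5.45 cm³.
Total extruded = 33.8 + 75.2 + 5.45, so 114.45 cm³.
Mass = 114.45 × 1.25, so 143.0625 g.
Cost = 143.0625 g / 1000 × $39.4/kg = $5.64.

$5.64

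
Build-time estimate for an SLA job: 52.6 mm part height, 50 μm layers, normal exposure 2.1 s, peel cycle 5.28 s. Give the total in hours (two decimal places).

2.16 hours

Layers = ⌈52.6/0.05⌉ = 1052.
Per-layer time = 2.1 + 5.28, so 7.38 s.
Build time: 1052 × 7.38 s = 7763.76 s, i.e. 2.16 hours.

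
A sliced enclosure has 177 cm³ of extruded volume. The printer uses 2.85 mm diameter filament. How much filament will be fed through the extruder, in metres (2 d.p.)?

A = π r² = π × 1.425² = 6.3794 mm².
L = 177000 mm³ / 6.3794 mm² = 27745.56 mm, i.e. 27.75 m.

27.75 m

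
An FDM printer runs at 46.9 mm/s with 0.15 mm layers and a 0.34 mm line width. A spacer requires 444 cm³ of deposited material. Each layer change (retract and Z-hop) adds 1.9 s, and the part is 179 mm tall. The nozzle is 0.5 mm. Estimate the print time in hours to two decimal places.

Bead cross-section: 0.15 × 0.34 → 0.051 mm².
Total extruded path = 444000/0.051 = 8705882.4 mm.
Print-move time: 8705882.4 / 46.9 → 185626.5 s.
Layer count = ceil(179 / 0.15) = 1194.
Non-print overhead: 1194 × 1.9 → 2268.6 s.
Total = 185626.5 + 2268.6 = 187895.1 s = 52.19 hours.

52.19 hours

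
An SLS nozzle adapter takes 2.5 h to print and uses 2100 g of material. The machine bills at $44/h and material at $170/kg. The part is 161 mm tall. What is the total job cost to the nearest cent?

$467.00

Time charge = 44 × 2.5 = $110.00.
Material charge = 170 × 2100/1000, so $357.00.
Total = 110.00 + 357.00 = $467.00.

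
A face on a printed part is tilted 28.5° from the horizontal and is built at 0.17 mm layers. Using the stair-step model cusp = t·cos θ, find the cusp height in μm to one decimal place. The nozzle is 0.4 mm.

Cusp = layer height × cos(28.5°) = 0.17 × 0.8788 = 0.149396 mm = 149.4 μm.

149.4 μm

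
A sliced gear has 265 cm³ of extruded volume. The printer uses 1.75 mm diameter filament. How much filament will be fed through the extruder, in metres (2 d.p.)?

Cross-section of 1.75 mm filament: π·(1.75/2)² = 2.4053 mm².
L = 265000 mm³ / 2.4053 mm² = 110173.37 mm, i.e. 110.17 m.

110.17 m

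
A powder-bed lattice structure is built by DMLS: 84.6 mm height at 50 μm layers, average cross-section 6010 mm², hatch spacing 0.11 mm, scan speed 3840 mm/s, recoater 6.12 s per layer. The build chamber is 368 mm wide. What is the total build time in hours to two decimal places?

9.56 hours

Layer count = ceil(84.6 / 0.05) = 1692.
Hatch length per layer: 6010 / 0.11 → 54636.4 mm.
Laser time per layer: 54636.4 / 3840 → 14.2282 s.
Time per layer: 14.2282 + 6.12 → 20.3482 s.
Total: 1692 × 20.3482 s = 34429.1544 s → 9.56 hours.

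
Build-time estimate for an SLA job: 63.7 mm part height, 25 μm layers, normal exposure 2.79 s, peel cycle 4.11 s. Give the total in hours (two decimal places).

Layer count = ceil(63.7 / 0.025) = 2548.
Per-layer time = 2.79 + 4.11 = 6.9 s.
Total = 2548 × 6.9 = 17581.2 s = 4.88 hours.

4.88 hours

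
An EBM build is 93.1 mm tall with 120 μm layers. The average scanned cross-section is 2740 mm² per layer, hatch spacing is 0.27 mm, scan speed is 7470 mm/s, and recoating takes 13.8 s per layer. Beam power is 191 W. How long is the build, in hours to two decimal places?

Number of layers: 93.1 / 0.12 → 776 (rounded up).
Hatch length per layer = 2740 / 0.27, so 10148.1 mm.
Per-layer scan time: 10148.1 / 7470 → 1.3585 s.
Per-layer time = 1.3585 + 13.8 = 15.1585 s.
776 layers × 15.1585 s/layer = 11762.996 s, i.e. 3.27 hours.

3.27 hours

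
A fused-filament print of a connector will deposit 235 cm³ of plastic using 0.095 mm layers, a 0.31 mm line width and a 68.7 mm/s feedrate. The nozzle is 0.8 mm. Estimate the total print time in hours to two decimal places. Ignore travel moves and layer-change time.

32.26 hours

Line area = 0.095 × 0.31, so 0.02945 mm².
Total extruded path = 235000/0.02945 = 7979626.5 mm.
Print-move time = 7979626.5 / 68.7, so 116151.8 s.
That's 116151.8 s → 32.26 hours.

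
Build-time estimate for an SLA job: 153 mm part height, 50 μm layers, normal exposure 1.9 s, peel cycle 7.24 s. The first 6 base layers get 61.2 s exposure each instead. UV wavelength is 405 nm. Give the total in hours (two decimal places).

7.87 hours

Number of layers: 153 / 0.05 → 3060 (rounded up).
Burn-in layers = 6 × (61.2 + 7.24), so 410.64 s.
Remaining layers = 3054 × (1.9 + 7.24) = 27913.56 s.
Sum: 410.64 + 27913.56 = 28324.2 s → 7.87 hours.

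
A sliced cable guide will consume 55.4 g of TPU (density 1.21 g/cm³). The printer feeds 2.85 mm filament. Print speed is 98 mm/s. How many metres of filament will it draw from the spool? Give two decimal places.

Extruded volume: 55.4/1.21 = 45.7851 cm³ (45785.1 mm³).
Cross-section of 2.85 mm filament: π·(2.85/2)² = 6.3794 mm².
Length = 45785.1 / 6.3794 = 7177.02 mm = 7.18 m.

7.18 m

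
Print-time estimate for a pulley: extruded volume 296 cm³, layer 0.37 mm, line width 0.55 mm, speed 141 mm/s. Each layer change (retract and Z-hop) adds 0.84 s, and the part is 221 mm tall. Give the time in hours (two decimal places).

3.01 hours

Line area: 0.37 × 0.55 → 0.2035 mm².
Total extruded path = 296000/0.2035 = 1454545.5 mm.
Time extruding: 1454545.5 / 141 → 10315.9 s.
Layer count = ceil(221 / 0.37) = 598.
Z-hop total = 598 × 0.84, so 502.32 s.
Total = 10315.9 + 502.32 = 10818.22 s = 3.01 hours.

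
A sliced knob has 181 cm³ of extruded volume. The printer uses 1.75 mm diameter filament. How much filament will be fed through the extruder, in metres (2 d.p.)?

75.25 m

Filament cross-section = π × (1.75/2)² = 2.4053 mm².
L = 181000 mm³ / 2.4053 mm² = 75250.49 mm, i.e. 75.25 m.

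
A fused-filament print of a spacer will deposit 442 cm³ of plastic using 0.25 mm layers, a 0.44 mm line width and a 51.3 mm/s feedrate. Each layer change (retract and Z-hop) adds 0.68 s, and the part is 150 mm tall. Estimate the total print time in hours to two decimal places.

21.87 hours

Bead cross-section = 0.25 × 0.44, so 0.11 mm².
Path length: 442000 mm³ / 0.11 mm² → 4018181.8 mm.
Time extruding = 4018181.8 / 51.3 = 78327.1 s.
Number of layers: 150 / 0.25 → 600 (rounded up).
Z-hop total = 600 × 0.68, so 408 s.
Altogether 78327.1 + 408 = 78735.1 s, i.e. 21.87 hours.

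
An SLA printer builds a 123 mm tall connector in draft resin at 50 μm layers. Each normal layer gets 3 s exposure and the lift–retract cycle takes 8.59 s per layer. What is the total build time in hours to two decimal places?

Layer count = ceil(123 / 0.05) = 2460.
Per-layer time: 3 + 8.59 → 11.59 s.
Build time: 2460 × 11.59 s = 28511.4 s, i.e. 7.92 hours.

7.92 hours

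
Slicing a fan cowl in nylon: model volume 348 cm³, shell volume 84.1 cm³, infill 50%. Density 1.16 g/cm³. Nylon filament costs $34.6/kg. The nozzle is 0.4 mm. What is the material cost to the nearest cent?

$8.67

Interior volume = 348 − 84.1 = 263.9 cm³.
Infill deposited: 0.50 × 263.9 → 131.95 cm³.
Total extruded = 84.1 + 131.95, so 216.05 cm³.
Mass = 216.05 × 1.16, so 250.618 g.
At $34.6/kg: 250.618/1000 × 34.6 = $8.67.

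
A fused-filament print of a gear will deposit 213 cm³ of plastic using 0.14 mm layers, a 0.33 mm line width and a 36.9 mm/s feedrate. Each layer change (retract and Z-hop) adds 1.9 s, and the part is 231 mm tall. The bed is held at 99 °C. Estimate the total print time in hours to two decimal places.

35.58 hours

Bead cross-section = 0.14 × 0.33, so 0.0462 mm².
Toolpath length = 213 cm³ / 0.0462 mm² = 213000 / 0.0462 = 4610389.6 mm.
Print-move time: 4610389.6 / 36.9 → 124942.8 s.
Layer count = ceil(231 / 0.14) = 1650.
Non-print overhead = 1650 × 1.9, so 3135 s.
Total = 124942.8 + 3135 = 128077.8 s = 35.58 hours.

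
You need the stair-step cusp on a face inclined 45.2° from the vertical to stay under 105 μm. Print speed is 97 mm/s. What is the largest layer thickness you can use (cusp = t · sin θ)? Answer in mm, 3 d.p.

0.148 mm

Layer height = cusp / sin(45.2°) = 0.105 / 0.7096 = 0.148 mm.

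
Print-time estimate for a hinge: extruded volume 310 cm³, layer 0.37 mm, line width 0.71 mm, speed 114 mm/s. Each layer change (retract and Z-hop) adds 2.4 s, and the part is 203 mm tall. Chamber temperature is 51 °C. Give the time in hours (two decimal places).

Line area: 0.37 × 0.71 → 0.2627 mm².
Toolpath length = 310 cm³ / 0.2627 mm² = 310000 / 0.2627 = 1180053.3 mm.
Time extruding = 1180053.3 / 114, so 10351.3 s.
Number of layers: 203 / 0.37 → 549 (rounded up).
Z-hop total = 549 × 2.4, so 1317.6 s.
Total = 10351.3 + 1317.6 = 11668.9 s = 3.24 hours.

3.24 hours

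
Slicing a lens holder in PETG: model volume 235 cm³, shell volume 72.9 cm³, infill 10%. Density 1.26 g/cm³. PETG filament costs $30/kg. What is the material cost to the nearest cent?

$3.37

Infill region = 235 − 72.9 = 162.1 cm³.
Infill deposited = 0.10 × 162.1 = 16.21 cm³.
Total extruded = 72.9 + 16.21 = 89.11 cm³.
Mass = 89.11 × 1.26, so 112.2786 g.
Cost = 112.2786 g / 1000 × $30/kg = $3.37.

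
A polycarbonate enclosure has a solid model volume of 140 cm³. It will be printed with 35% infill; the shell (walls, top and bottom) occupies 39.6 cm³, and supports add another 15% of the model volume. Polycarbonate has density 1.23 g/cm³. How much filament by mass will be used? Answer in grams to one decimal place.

Infill region: 140 − 39.6 → 100.4 cm³.
Deposited infill = 0.35 × 100.4, so 35.14 cm³.
Support: 0.15 × 140 → 21 cm³.
Total printed volume = 39.6 + 35.14 + 21 = 95.74 cm³.
Mass = 95.74 × 1.23 = 117.7602 g.

117.8 g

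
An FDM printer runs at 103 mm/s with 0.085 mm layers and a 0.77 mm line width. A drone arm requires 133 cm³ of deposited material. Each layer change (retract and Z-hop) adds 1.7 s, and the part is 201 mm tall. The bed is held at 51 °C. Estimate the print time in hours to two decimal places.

6.60 hours

Extrusion cross-section: 0.085 × 0.77 → 0.06545 mm².
Toolpath length = 133 cm³ / 0.06545 mm² = 133000 / 0.06545 = 2032085.6 mm.
Time extruding: 2032085.6 / 103 → 19729 s.
Number of layers: 201 / 0.085 → 2365 (rounded up).
Layer-change overhead = 2365 × 1.7, so 4020.5 s.
Altogether 19729 + 4020.5 = 23749.5 s, i.e. 6.60 hours.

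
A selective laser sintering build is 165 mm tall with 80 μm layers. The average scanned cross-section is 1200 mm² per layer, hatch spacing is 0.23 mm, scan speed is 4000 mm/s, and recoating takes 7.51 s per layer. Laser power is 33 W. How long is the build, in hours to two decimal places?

5.05 hours

Layer count = ceil(165 / 0.08) = 2063.
Per-layer scan distance = 1200 / 0.23 = 5217.4 mm.
Per-layer scan time = 5217.4 / 4000 = 1.3044 s.
Layer cycle: 1.3044 + 7.51 → 8.8144 s.
2063 layers × 8.8144 s/layer = 18184.1072 s, i.e. 5.05 hours.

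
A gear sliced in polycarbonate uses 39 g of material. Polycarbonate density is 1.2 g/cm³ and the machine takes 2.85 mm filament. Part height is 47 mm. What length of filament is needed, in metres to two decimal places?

5.09 m

Extruded volume: 39/1.2 = 32.5 cm³ (32500 mm³).
A = π r² = π × 1.425² = 6.3794 mm².
L = V/A = 32500/6.3794 = 5094.52 mm → 5.09 m.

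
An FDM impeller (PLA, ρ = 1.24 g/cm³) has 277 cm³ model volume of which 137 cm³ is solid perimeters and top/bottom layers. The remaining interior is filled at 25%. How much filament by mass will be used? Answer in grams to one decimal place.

Volume inside the shell = 277 − 137, so 140 cm³.
Deposited infill = 0.25 × 140 = 35 cm³.
Total extruded: 137 + 35 → 172 cm³.
Mass = 172 × 1.24, so 213.28 g.

213.3 g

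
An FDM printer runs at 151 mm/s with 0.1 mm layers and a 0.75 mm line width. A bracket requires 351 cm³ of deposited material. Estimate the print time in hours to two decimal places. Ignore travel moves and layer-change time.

Bead cross-section: 0.1 × 0.75 → 0.075 mm².
Path length: 351000 mm³ / 0.075 mm² → 4680000 mm.
Time extruding: 4680000 / 151 → 30993.4 s.
That's 30993.4 s → 8.61 hours.

8.61 hours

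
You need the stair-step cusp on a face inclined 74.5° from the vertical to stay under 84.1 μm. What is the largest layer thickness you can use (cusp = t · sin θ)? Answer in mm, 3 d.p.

0.087 mm

t = h_c / sin θ = 0.0841 / 0.9636 = 0.087 mm.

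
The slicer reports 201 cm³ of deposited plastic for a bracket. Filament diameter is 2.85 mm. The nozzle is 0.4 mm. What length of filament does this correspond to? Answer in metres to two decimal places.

31.51 m

Filament cross-section = π × (2.85/2)² = 6.3794 mm².
L = 201000 mm³ / 6.3794 mm² = 31507.67 mm, i.e. 31.51 m.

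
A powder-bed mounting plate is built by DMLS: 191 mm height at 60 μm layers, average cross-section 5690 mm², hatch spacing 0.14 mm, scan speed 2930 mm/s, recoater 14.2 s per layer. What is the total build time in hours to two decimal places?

24.83 hours

Number of layers: 191 / 0.06 → 3184 (rounded up).
Per-layer scan distance = 5690 / 0.14 = 40642.9 mm.
Scan time per layer = 40642.9 / 2930, so 13.8713 s.
Per-layer time = 13.8713 + 14.2, so 28.0713 s.
3184 layers × 28.0713 s/layer = 89379.0192 s, i.e. 24.83 hours.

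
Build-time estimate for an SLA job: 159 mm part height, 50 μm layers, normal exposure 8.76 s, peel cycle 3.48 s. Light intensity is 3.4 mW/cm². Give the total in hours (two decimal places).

10.81 hours

Layer count = ceil(159 / 0.05) = 3180.
Each layer takes: 8.76 + 3.48 → 12.24 s.
Build time: 3180 × 12.24 s = 38923.2 s, i.e. 10.81 hours.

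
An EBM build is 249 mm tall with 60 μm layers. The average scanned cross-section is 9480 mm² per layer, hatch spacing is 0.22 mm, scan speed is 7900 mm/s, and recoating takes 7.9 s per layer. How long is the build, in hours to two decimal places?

15.39 hours

Layer count = ceil(249 / 0.06) = 4150.
Hatch length per layer = 9480 / 0.22 = 43090.9 mm.
Scan time per layer = 43090.9 / 7900 = 5.4545 s.
Time per layer = 5.4545 + 7.9, so 13.3545 s.
4150 layers × 13.3545 s/layer = 55421.175 s, i.e. 15.39 hours.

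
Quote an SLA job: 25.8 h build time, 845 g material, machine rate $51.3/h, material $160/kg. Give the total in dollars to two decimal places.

Machine cost = 51.3 × 25.8 = $1323.54.
Material cost = 160 × 845/1000, so $135.20.
Job cost: 1323.54 + 135.20 = $1458.74.

$1458.74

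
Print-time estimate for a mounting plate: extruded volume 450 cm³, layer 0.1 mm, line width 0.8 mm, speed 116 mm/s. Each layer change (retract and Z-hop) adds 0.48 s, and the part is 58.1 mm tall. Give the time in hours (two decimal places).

13.55 hours

Extrusion cross-section: 0.1 × 0.8 → 0.08 mm².
Path length: 450000 mm³ / 0.08 mm² → 5625000 mm.
Extrusion time: 5625000 / 116 → 48491.4 s.
Layer count = ceil(58.1 / 0.1) = 581.
Non-print overhead = 581 × 0.48, so 278.88 s.
Altogether 48491.4 + 278.88 = 48770.28 s, i.e. 13.55 hours.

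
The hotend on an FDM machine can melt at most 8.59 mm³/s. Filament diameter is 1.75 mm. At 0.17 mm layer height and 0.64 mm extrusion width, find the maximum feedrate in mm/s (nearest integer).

79 mm/s

Extrusion cross-section = 0.17 × 0.64, so 0.1088 mm².
Max speed = 8.59 / 0.1088 = 78.95 ≈ 79 mm/s.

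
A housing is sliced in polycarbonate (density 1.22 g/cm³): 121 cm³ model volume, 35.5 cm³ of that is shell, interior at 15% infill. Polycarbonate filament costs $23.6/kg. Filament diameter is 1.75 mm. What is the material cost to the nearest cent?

Infill region: 121 − 35.5 → 85.5 cm³.
Infill volume: 0.15 × 85.5 → 12.825 cm³.
Total extruded = 35.5 + 12.825, so 48.325 cm³.
Mass = 48.325 × 1.22 = 58.9565 g.
At $23.6/kg: 58.9565/1000 × 23.6 = $1.39.

$1.39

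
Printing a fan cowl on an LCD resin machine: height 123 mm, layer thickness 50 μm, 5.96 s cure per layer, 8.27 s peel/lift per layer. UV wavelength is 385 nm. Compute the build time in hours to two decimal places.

Layer count = ceil(123 / 0.05) = 2460.
Per-layer time: 5.96 + 8.27 → 14.23 s.
Total = 2460 × 14.23 = 35005.8 s = 9.72 hours.

9.72 hours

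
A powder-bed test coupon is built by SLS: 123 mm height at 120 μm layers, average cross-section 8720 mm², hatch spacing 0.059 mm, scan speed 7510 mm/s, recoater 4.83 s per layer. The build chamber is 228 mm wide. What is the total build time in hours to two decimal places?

6.98 hours

Number of layers: 123 / 0.12 → 1025 (rounded up).
Scan path per layer = 8720 / 0.059 = 147796.6 mm.
Per-layer scan time: 147796.6 / 7510 → 19.68 s.
Time per layer = 19.68 + 4.83, so 24.51 s.
Total: 1025 × 24.51 s = 25122.75 s → 6.98 hours.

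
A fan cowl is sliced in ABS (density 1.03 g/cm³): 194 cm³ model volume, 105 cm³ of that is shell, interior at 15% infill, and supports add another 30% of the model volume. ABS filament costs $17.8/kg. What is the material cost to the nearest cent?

$3.24

Interior volume = 194 − 105 = 89 cm³.
Infill deposited = 0.15 × 89 = 13.35 cm³.
Support = 0.30 × 194, so 58.2 cm³.
Deposited volume: 105 + 13.35 + 58.2 → 176.55 cm³.
Mass = 176.55 × 1.03 = 181.8465 g.
At $17.8/kg: 181.8465/1000 × 17.8 = $3.24.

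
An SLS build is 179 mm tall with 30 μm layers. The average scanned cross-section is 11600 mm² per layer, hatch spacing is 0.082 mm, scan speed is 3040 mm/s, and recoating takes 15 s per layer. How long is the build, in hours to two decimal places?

101.99 hours

Layers = ⌈179/0.03⌉ = 5967.
Scan path per layer = 11600 / 0.082 = 141463.4 mm.
Scan time per layer: 141463.4 / 3040 → 46.534 s.
Per-layer time: 46.534 + 15 → 61.534 s.
5967 layers × 61.534 s/layer = 367173.378 s, i.e. 101.99 hours.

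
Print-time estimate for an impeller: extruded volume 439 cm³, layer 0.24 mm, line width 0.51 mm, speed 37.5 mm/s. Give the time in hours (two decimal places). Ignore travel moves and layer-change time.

Bead cross-section = 0.24 × 0.51, so 0.1224 mm².
Toolpath length = 439 cm³ / 0.1224 mm² = 439000 / 0.1224 = 3586601.3 mm.
Time extruding = 3586601.3 / 37.5, so 95642.7 s.
95642.7 s = 26.57 hours.

26.57 hours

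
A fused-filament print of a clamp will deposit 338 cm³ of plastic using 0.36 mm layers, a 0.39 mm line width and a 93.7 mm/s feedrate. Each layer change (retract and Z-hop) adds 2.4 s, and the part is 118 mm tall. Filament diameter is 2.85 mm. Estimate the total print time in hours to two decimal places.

7.36 hours

Extrusion cross-section = 0.36 × 0.39 = 0.1404 mm².
Path length: 338000 mm³ / 0.1404 mm² → 2407407.4 mm.
Time extruding = 2407407.4 / 93.7, so 25692.7 s.
Layers = ⌈118/0.36⌉ = 328.
Layer-change overhead = 328 × 2.4 = 787.2 s.
Altogether 25692.7 + 787.2 = 26479.9 s, i.e. 7.36 hours.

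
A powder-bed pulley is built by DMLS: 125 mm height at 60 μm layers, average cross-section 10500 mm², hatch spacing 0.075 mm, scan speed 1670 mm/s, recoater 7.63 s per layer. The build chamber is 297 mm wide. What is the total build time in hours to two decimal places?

Layers = ⌈125/0.06⌉ = 2084.
Hatch length per layer = 10500 / 0.075 = 140000 mm.
Per-layer scan time = 140000 / 1670 = 83.8323 s.
Per-layer time = 83.8323 + 7.63 = 91.4623 s.
2084 layers × 91.4623 s/layer = 190607.4332 s, i.e. 52.95 hours.

52.95 hours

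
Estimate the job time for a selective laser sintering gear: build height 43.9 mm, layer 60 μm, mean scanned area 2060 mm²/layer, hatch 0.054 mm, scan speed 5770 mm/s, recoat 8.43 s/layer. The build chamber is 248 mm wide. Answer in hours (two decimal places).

Number of layers: 43.9 / 0.06 → 732 (rounded up).
Scan path per layer = 2060 / 0.054 = 38148.1 mm.
Laser time per layer = 38148.1 / 5770 = 6.6115 s.
Per-layer time = 6.6115 + 8.43, so 15.0415 s.
732 layers × 15.0415 s/layer = 11010.378 s, i.e. 3.06 hours.

3.06 hours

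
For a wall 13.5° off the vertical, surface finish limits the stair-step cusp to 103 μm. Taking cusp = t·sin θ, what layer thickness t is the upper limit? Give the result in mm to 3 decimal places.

sin(13.5°) = 0.2334; t_max = 0.103/0.2334 = 0.441 mm.

0.441 mm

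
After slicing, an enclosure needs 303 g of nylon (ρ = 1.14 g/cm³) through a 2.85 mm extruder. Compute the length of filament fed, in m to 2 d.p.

Volume = 303 g / 1.14 g·cm⁻³ = 265.7895 cm³ = 265789.5 mm³.
Cross-section of 2.85 mm filament: π·(2.85/2)² = 6.3794 mm².
Length = 265789.5 / 6.3794 = 41663.71 mm = 41.66 m.

41.66 m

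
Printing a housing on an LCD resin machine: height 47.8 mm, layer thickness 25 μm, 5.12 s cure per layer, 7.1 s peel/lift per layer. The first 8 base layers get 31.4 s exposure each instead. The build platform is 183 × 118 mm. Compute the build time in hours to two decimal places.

Layers = ⌈47.8/0.025⌉ = 1912.
Burn-in layers = 8 × (31.4 + 7.1) = 308 s.
Remaining layers = 1904 × (5.12 + 7.1) = 23266.88 s.
Sum: 308 + 23266.88 = 23574.88 s → 6.55 hours.

6.55 hours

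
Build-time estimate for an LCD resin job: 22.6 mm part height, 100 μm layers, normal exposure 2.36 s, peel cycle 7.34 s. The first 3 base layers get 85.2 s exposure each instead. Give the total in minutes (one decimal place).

40.7 minutes

Layer count = ceil(22.6 / 0.1) = 226.
Burn-in layers = 3 × (85.2 + 7.34), so 277.62 s.
Regular layers = 223 × (2.36 + 7.34), so 2163.1 s.
Sum: 277.62 + 2163.1 = 2440.72 s → 40.7 minutes.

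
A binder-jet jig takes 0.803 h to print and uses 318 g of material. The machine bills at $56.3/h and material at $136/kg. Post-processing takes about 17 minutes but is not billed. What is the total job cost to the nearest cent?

Machine cost = 56.3 × 0.803 = $45.2089.
Feedstock cost = 136 × 318/1000, so $43.248.
Job cost: 45.2089 + 43.248 = 88.4569 ≈ $88.46.

$88.46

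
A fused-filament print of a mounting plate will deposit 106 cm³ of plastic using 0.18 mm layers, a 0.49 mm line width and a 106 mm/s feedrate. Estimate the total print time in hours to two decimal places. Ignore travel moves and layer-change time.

3.15 hours

Line area: 0.18 × 0.49 → 0.0882 mm².
Total extruded path = 106000/0.0882 = 1201814.1 mm.
Print-move time = 1201814.1 / 106, so 11337.9 s.
That's 11337.9 s → 3.15 hours.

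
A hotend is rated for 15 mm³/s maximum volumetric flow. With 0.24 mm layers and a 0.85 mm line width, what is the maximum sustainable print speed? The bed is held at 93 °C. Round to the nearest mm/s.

74 mm/s

Bead cross-section = 0.24 × 0.85, so 0.204 mm².
v_max = Q/A = 15/0.204 = 73.53 mm/s → 74 mm/s.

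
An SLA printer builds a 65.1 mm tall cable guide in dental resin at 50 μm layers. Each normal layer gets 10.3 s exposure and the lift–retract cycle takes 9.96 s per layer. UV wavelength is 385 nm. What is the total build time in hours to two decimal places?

Layer count = ceil(65.1 / 0.05) = 1302.
Cycle time: 10.3 + 9.96 → 20.26 s.
Total = 1302 × 20.26 = 26378.52 s = 7.33 hours.

7.33 hours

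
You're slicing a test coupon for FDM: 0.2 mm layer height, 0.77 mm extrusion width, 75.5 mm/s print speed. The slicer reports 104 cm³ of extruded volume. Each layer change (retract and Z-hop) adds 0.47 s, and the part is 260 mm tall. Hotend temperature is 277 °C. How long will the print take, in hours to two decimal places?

Line area: 0.2 × 0.77 → 0.154 mm².
Total extruded path = 104000/0.154 = 675324.7 mm.
Time extruding: 675324.7 / 75.5 → 8944.7 s.
Layer count = ceil(260 / 0.2) = 1300.
Z-hop total: 1300 × 0.47 → 611 s.
Altogether 8944.7 + 611 = 9555.7 s, i.e. 2.65 hours.

2.65 hours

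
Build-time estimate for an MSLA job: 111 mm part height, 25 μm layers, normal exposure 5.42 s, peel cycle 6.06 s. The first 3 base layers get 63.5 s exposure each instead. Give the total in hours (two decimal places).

Number of layers: 111 / 0.025 → 4440 (rounded up).
Base layers = 3 × (63.5 + 6.06), so 208.68 s.
Normal layers: 4437 × (5.42 + 6.06) → 50936.76 s.
Total = 208.68 + 50936.76 = 51145.44 s = 14.21 hours.

14.21 hours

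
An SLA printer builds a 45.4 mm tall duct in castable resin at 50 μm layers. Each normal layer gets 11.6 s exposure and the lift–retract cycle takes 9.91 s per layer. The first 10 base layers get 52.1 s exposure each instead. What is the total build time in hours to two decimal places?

Layers = ⌈45.4/0.05⌉ = 908.
Base layers = 10 × (52.1 + 9.91), so 620.1 s.
Normal layers: 898 × (11.6 + 9.91) → 19315.98 s.
Total = 620.1 + 19315.98 = 19936.08 s = 5.54 hours.

5.54 hours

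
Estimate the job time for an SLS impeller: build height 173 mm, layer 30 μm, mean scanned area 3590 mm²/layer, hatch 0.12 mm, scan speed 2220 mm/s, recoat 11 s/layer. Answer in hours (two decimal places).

Number of layers: 173 / 0.03 → 5767 (rounded up).
Scan path per layer = 3590 / 0.12, so 29916.7 mm.
Laser time per layer = 29916.7 / 2220, so 13.476 s.
Layer cycle = 13.476 + 11, so 24.476 s.
5767 layers × 24.476 s/layer = 141153.092 s, i.e. 39.21 hours.

39.21 hours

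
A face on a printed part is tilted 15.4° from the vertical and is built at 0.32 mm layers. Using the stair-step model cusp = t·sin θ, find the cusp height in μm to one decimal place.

Cusp = layer height × sin(15.4°) = 0.32 × 0.2656 = 0.084992 mm = 85.0 μm.

85.0 μm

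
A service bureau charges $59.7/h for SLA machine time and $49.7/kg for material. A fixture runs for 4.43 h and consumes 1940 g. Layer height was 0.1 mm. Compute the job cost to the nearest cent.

Machine cost = 59.7 × 4.43 = $264.471.
Material charge = 49.7 × 1940/1000 = $96.418.
Total = 264.471 + 96.418 = 360.889 ≈ $360.89.

$360.89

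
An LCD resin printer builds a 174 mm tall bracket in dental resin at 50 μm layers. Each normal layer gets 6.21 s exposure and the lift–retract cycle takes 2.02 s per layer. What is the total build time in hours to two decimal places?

Layers = ⌈174/0.05⌉ = 3480.
Cycle time = 6.21 + 2.02 = 8.23 s.
Total = 3480 × 8.23 = 28640.4 s = 7.96 hours.

7.96 hours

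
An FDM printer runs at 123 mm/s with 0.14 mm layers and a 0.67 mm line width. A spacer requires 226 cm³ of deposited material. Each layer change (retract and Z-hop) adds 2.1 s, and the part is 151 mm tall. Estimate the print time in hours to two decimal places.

Line area = 0.14 × 0.67, so 0.0938 mm².
Path length: 226000 mm³ / 0.0938 mm² → 2409381.7 mm.
Time extruding = 2409381.7 / 123, so 19588.5 s.
Layer count = ceil(151 / 0.14) = 1079.
Layer-change overhead: 1079 × 2.1 → 2265.9 s.
Altogether 19588.5 + 2265.9 = 21854.4 s, i.e. 6.07 hours.

6.07 hours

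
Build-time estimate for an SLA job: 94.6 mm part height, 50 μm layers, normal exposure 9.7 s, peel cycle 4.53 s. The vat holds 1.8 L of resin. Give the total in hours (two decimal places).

Layer count = ceil(94.6 / 0.05) = 1892.
Per-layer time = 9.7 + 4.53 = 14.23 s.
Total = 1892 × 14.23 = 26923.16 s = 7.48 hours.

7.48 hours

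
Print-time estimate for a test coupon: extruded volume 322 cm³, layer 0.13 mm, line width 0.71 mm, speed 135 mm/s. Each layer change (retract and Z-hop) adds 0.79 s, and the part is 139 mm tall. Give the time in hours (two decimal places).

7.41 hours

Bead cross-section = 0.13 × 0.71 = 0.0923 mm².
Total extruded path = 322000/0.0923 = 3488624.1 mm.
Time extruding: 3488624.1 / 135 → 25841.7 s.
Layer count = ceil(139 / 0.13) = 1070.
Layer-change overhead = 1070 × 0.79, so 845.3 s.
Total = 25841.7 + 845.3 = 26687 s = 7.41 hours.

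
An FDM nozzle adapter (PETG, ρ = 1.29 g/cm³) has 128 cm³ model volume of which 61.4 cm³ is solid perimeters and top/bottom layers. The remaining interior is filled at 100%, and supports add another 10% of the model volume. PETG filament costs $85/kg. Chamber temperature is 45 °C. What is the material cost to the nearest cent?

Interior volume = 128 − 61.4, so 66.6 cm³.
Infill volume = 1.00 × 66.6 = 66.6 cm³.
Support = 0.10 × 128 = 12.8 cm³.
Total extruded = 61.4 + 66.6 + 12.8, so 140.8 cm³.
Mass: 140.8 × 1.29 → 181.632 g.
At $85/kg: 181.632/1000 × 85 = $15.44.

$15.44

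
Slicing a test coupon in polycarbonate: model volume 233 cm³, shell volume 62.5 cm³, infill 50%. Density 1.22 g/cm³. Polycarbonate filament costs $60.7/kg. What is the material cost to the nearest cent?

$10.94

Interior volume: 233 − 62.5 → 170.5 cm³.
Infill deposited: 0.50 × 170.5 → 85.25 cm³.
Total extruded = 62.5 + 85.25, so 147.75 cm³.
Mass = 147.75 × 1.22 = 180.255 g.
At $60.7/kg: 180.255/1000 × 60.7 = $10.94.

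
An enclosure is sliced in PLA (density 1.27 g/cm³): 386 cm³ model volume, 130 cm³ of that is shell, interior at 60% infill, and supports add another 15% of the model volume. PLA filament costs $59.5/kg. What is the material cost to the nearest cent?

$25.81

Volume inside the shell = 386 − 130, so 256 cm³.
Deposited infill = 0.60 × 256, so 153.6 cm³.
Support = 0.15 × 386, so 57.9 cm³.
Total printed volume = 130 + 153.6 + 57.9 = 341.5 cm³.
Mass = 341.5 × 1.27, so 433.705 g.
Cost = 433.705 g / 1000 × $59.5/kg = $25.81.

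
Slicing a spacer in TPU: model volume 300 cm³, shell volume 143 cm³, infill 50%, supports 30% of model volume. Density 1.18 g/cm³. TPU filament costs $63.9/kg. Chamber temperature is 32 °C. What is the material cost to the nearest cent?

$23.49

Volume inside the shell = 300 − 143 = 157 cm³.
Deposited infill = 0.50 × 157 = 78.5 cm³.
Support = 0.30 × 300 = 90 cm³.
Total printed volume = 143 + 78.5 + 90, so 311.5 cm³.
Mass = 311.5 × 1.18 = 367.57 g.
At $63.9/kg: 367.57/1000 × 63.9 = $23.49.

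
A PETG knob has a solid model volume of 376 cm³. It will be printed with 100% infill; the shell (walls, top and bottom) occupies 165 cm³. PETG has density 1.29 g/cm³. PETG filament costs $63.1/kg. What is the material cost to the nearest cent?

$30.61

Infill region: 376 − 165 → 211 cm³.
Infill volume = 1.00 × 211 = 211 cm³.
Total extruded: 165 + 211 → 376 cm³.
Mass = 376 × 1.29, so 485.04 g.
Cost = 485.04 g / 1000 × $63.1/kg = $30.61.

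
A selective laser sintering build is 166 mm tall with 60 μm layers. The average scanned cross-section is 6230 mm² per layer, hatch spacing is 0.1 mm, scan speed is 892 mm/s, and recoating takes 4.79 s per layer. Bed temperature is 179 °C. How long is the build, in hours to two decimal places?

Layers = ⌈166/0.06⌉ = 2767.
Hatch length per layer = 6230 / 0.1 = 62300 mm.
Laser time per layer = 62300 / 892, so 69.843 s.
Layer cycle = 69.843 + 4.79 = 74.633 s.
Total: 2767 × 74.633 s = 206509.511 s → 57.36 hours.

57.36 hours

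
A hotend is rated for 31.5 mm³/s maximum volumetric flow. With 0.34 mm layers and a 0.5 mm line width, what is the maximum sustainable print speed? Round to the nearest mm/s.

185 mm/s

Extrusion cross-section = 0.34 × 0.5 = 0.17 mm².
v_max = Q/A = 31.5/0.17 = 185.29 mm/s → 185 mm/s.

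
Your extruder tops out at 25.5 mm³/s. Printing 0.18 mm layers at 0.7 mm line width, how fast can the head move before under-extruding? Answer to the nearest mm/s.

202 mm/s

Extrusion cross-section: 0.18 × 0.7 → 0.126 mm².
v_max = Q/A = 25.5/0.126 = 202.38 mm/s → 202 mm/s.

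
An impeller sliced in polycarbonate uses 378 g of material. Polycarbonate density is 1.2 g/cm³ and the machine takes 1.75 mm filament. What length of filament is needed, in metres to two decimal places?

130.96 m

Volume = 378 g / 1.2 g·cm⁻³ = 315 cm³ = 315000 mm³.
A = π r² = π × 0.875² = 2.4053 mm².
L = V/A = 315000/2.4053 = 130960.79 mm → 130.96 m.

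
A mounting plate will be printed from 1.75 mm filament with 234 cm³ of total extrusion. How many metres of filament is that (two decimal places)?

Filament cross-section = π × (1.75/2)² = 2.4053 mm².
Length = 234 cm³ / 2.4053 mm² = 234000 / 2.4053 = 97285.16 mm = 97.29 m.

97.29 m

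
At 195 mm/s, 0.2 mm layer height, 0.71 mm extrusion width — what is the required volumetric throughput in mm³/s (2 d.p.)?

A = 0.2 × 0.71 = 0.142 mm².
Q = v·A = 195 × 0.142 = 27.69 mm³/s.

27.69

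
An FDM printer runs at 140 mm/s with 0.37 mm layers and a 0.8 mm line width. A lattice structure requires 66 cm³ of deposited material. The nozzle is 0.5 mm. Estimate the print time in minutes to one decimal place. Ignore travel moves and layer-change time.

26.5 minutes

Extrusion cross-section = 0.37 × 0.8 = 0.296 mm².
Total extruded path = 66000/0.296 = 222973 mm.
Time extruding = 222973 / 140 = 1592.7 s.
1592.7 s = 26.5 minutes.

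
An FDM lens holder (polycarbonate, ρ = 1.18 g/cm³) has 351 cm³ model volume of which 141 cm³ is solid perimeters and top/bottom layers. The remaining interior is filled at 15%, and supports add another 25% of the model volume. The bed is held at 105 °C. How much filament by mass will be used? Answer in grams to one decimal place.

307.1 g

Volume inside the shell: 351 − 141 → 210 cm³.
Infill deposited = 0.15 × 210 = 31.5 cm³.
Support = 0.25 × 351, so 87.75 cm³.
Total extruded: 141 + 31.5 + 87.75 → 260.25 cm³.
Mass: 260.25 × 1.18 → 307.095 g.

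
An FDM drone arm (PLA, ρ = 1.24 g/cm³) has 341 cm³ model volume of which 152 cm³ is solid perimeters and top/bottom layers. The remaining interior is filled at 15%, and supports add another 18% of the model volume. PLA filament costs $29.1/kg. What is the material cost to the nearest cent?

Volume inside the shell = 341 − 152, so 189 cm³.
Infill volume = 0.15 × 189, so 28.35 cm³.
Support: 0.18 × 341 → 61.38 cm³.
Total extruded = 152 + 28.35 + 61.38, so 241.73 cm³.
Mass = 241.73 × 1.24 = 299.7452 g.
Cost = 299.7452 g / 1000 × $29.1/kg = $8.72.

$8.72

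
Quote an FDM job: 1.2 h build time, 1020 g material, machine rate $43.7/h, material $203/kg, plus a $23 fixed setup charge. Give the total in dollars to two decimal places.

$282.50

Machine-time cost: 43.7 × 1.2 → $52.44.
Feedstock cost: 203 × 1020/1000 → $207.06.
Adding setup: 52.44 + 207.06 + 23 → $282.50.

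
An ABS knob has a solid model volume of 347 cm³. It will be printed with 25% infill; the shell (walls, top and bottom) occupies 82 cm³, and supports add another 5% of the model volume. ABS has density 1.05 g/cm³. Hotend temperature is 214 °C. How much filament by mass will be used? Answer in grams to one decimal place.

173.9 g

Infill region = 347 − 82 = 265 cm³.
Infill deposited = 0.25 × 265, so 66.25 cm³.
Support = 0.05 × 347 = 17.35 cm³.
Total printed volume = 82 + 66.25 + 17.35, so 165.6 cm³.
Mass: 165.6 × 1.05 → 173.88 g.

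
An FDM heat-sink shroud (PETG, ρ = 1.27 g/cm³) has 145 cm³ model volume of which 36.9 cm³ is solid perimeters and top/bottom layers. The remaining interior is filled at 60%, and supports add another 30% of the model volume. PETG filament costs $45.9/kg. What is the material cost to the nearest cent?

$8.47

Infill region = 145 − 36.9, so 108.1 cm³.
Infill volume = 0.60 × 108.1, so 64.86 cm³.
Support = 0.30 × 145, so 43.5 cm³.
Total printed volume = 36.9 + 64.86 + 43.5, so 145.26 cm³.
Mass = 145.26 × 1.27 = 184.4802 g.
Cost = 184.4802 g / 1000 × $45.9/kg = $8.47.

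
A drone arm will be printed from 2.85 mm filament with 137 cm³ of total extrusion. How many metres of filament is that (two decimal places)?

A = π r² = π × 1.425² = 6.3794 mm².
Length = 137 cm³ / 6.3794 mm² = 137000 / 6.3794 = 21475.37 mm = 21.48 m.

21.48 m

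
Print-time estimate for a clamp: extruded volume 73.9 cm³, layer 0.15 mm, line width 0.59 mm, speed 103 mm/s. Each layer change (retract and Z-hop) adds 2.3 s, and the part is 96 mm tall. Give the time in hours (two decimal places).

Extrusion cross-section = 0.15 × 0.59, so 0.0885 mm².
Toolpath length = 73.9 cm³ / 0.0885 mm² = 73900 / 0.0885 = 835028.2 mm.
Print-move time = 835028.2 / 103 = 8107.1 s.
Number of layers: 96 / 0.15 → 640 (rounded up).
Non-print overhead: 640 × 2.3 → 1472 s.
Altogether 8107.1 + 1472 = 9579.1 s, i.e. 2.66 hours.

2.66 hours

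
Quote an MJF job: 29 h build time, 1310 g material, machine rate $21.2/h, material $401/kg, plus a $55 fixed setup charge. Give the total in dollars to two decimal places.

Machine-time cost = 21.2 × 29 = $614.80.
Material cost = 401 × 1310/1000 = $525.31.
Adding setup: 614.80 + 525.31 + 55 → $1195.11.

$1195.11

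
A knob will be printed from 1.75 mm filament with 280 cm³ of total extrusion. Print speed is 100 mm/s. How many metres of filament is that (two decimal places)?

A = π r² = π × 0.875² = 2.4053 mm².
Length = 280 cm³ / 2.4053 mm² = 280000 / 2.4053 = 116409.6 mm = 116.41 m.

116.41 m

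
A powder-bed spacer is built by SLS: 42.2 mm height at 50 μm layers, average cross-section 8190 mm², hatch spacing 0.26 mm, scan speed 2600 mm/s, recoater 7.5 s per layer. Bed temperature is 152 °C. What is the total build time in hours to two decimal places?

Layer count = ceil(42.2 / 0.05) = 844.
Scan path per layer: 8190 / 0.26 → 31500 mm.
Per-layer scan time = 31500 / 2600 = 12.1154 s.
Layer cycle = 12.1154 + 7.5 = 19.6154 s.
Build time = 844 × 19.6154 = 16555.3976 s = 4.60 hours.

4.60 hours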